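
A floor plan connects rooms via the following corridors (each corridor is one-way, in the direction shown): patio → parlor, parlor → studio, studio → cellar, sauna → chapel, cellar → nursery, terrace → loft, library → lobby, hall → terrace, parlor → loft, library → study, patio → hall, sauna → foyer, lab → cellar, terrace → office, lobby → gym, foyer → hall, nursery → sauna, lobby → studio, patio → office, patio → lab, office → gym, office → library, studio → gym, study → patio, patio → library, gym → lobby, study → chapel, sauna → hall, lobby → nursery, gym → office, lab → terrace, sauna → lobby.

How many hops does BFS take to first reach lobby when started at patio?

Level 0: patio
Level 1: hall, lab, library, office, parlor
Level 2: cellar, gym, lobby, loft, studio, study, terrace
Level 3: chapel, nursery
Level 4: sauna
Level 5: foyer
lobby first appears at level 2.

2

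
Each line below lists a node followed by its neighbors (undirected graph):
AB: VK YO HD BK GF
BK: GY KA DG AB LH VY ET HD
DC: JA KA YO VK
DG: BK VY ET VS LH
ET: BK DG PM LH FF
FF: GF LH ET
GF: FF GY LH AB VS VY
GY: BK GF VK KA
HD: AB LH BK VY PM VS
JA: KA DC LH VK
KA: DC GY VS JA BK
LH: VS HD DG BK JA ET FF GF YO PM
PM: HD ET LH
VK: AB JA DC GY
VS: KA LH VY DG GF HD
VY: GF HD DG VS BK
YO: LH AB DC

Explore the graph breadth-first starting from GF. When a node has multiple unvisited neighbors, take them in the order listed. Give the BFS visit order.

GF → FF → GY → LH → AB → VS → VY → ET → BK → VK → KA → HD → DG → JA → YO → PM → DC

Visit GF; enqueue FF, GY, LH, AB, VS, VY → queue [FF, GY, LH, AB, VS, VY]
Visit FF; enqueue ET → queue [GY, LH, AB, VS, VY, ET]
Visit GY; enqueue BK, VK, KA → queue [LH, AB, VS, VY, ET, BK, VK, KA]
Visit LH; enqueue HD, DG, JA, YO, PM → queue [AB, VS, VY, ET, BK, VK, KA, HD, DG, JA, YO, PM]
Visit AB → queue [VS, VY, ET, BK, VK, KA, HD, DG, JA, YO, PM]
Visit VS → queue [VY, ET, BK, VK, KA, HD, DG, JA, YO, PM]
Visit VY → queue [ET, BK, VK, KA, HD, DG, JA, YO, PM]
Visit ET → queue [BK, VK, KA, HD, DG, JA, YO, PM]
Visit BK → queue [VK, KA, HD, DG, JA, YO, PM]
Visit VK; enqueue DC → queue [KA, HD, DG, JA, YO, PM, DC]
Visit KA → queue [HD, DG, JA, YO, PM, DC]
Visit HD → queue [DG, JA, YO, PM, DC]
Visit DG → queue [JA, YO, PM, DC]
Visit JA → queue [YO, PM, DC]
Visit YO → queue [PM, DC]
Visit PM → queue [DC]
Visit DC → queue []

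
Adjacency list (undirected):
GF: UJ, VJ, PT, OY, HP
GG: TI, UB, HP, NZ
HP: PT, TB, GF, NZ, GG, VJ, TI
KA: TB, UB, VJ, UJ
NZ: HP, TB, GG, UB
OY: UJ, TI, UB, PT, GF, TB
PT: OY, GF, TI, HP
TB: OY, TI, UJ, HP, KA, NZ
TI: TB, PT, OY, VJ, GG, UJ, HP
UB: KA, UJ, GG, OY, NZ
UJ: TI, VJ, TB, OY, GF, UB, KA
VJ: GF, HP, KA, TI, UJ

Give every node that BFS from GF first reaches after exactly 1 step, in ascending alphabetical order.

HP, OY, PT, UJ, VJ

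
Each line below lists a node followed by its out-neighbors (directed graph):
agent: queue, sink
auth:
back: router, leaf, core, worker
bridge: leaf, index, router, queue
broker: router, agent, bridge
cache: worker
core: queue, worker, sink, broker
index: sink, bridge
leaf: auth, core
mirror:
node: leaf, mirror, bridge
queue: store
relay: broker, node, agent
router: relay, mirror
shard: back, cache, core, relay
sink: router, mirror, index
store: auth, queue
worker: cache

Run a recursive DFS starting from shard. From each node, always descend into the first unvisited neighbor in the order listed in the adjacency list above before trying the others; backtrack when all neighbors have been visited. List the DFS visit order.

Visit shard
shard → back
back → router
router → relay
relay → broker
broker → agent
agent → queue
queue → store
store → auth
agent → sink
sink → mirror
sink → index
index → bridge
bridge → leaf
leaf → core
core → worker
worker → cache
relay → node

shard back router relay broker agent queue store auth sink mirror index bridge leaf core worker cache node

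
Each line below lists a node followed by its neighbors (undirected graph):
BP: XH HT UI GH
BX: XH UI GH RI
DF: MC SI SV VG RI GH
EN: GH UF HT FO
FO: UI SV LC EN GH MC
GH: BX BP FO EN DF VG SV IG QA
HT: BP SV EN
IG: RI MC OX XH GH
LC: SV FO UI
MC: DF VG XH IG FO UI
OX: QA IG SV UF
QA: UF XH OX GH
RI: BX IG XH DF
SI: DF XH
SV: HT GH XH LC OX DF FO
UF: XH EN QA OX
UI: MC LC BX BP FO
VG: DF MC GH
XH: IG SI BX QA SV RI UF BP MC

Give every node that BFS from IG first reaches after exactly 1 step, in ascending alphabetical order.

GH, MC, OX, RI, XH

Level 0: IG
Level 1: GH, MC, OX, RI, XH
Level 2: BP, BX, DF, EN, FO, QA, SI, SV, UF, UI, VG
Level 3: HT, LC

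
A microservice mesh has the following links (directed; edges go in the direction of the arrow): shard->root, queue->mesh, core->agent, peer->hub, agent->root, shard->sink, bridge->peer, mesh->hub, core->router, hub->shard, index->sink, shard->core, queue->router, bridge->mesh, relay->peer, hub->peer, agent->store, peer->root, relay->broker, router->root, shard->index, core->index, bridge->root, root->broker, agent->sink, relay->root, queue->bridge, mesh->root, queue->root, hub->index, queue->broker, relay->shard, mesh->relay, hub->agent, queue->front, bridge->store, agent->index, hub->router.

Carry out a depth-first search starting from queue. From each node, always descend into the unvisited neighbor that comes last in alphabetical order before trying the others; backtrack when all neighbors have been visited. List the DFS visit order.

Visit queue
queue → router
router → root
root → broker
queue → mesh
mesh → relay
relay → shard
shard → sink
shard → index
shard → core
core → agent
agent → store
relay → peer
peer → hub
queue → front
queue → bridge

queue → router → root → broker → mesh → relay → shard → sink → index → core → agent → store → peer → hub → front → bridge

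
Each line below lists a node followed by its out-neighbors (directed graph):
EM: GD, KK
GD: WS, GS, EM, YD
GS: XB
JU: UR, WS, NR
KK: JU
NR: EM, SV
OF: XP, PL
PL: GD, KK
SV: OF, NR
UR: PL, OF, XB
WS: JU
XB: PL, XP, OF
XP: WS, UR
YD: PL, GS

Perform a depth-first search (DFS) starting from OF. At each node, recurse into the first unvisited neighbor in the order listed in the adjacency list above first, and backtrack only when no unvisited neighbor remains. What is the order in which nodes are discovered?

OF, XP, WS, JU, UR, PL, GD, GS, XB, EM, KK, YD, NR, SV

Visit OF
OF → XP
XP → WS
WS → JU
JU → UR
UR → PL
PL → GD
GD → GS
GS → XB
GD → EM
EM → KK
GD → YD
JU → NR
NR → SV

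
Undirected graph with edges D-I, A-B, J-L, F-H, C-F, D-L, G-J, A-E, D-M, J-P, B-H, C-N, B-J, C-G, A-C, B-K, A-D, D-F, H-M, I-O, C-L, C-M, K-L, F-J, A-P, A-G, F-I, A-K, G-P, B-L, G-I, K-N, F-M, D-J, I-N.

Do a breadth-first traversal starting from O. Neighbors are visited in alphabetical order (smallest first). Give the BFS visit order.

Visit O; enqueue I → queue [I]
Visit I; enqueue D, F, G, N → queue [D, F, G, N]
Visit D; enqueue A, J, L, M → queue [F, G, N, A, J, L, M]
Visit F; enqueue C, H → queue [G, N, A, J, L, M, C, H]
Visit G; enqueue P → queue [N, A, J, L, M, C, H, P]
Visit N; enqueue K → queue [A, J, L, M, C, H, P, K]
Visit A; enqueue B, E → queue [J, L, M, C, H, P, K, B, E]
Visit J → queue [L, M, C, H, P, K, B, E]
Visit L → queue [M, C, H, P, K, B, E]
Visit M → queue [C, H, P, K, B, E]
Visit C → queue [H, P, K, B, E]
Visit H → queue [P, K, B, E]
Visit P → queue [K, B, E]
Visit K → queue [B, E]
Visit B → queue [E]
Visit E → queue []

O → I → D → F → G → N → A → J → L → M → C → H → P → K → B → E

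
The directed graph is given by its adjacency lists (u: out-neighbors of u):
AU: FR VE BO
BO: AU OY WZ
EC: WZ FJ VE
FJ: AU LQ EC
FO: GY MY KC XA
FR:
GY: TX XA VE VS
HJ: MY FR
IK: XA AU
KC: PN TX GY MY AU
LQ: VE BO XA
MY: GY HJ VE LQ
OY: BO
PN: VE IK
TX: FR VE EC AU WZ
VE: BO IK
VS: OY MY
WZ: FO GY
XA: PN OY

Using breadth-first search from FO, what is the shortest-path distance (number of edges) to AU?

2

Level 0: FO
Level 1: GY, KC, MY, XA
Level 2: AU, HJ, LQ, OY, PN, TX, VE, VS
Level 3: BO, EC, FR, IK, WZ
Level 4: FJ
AU first appears at level 2.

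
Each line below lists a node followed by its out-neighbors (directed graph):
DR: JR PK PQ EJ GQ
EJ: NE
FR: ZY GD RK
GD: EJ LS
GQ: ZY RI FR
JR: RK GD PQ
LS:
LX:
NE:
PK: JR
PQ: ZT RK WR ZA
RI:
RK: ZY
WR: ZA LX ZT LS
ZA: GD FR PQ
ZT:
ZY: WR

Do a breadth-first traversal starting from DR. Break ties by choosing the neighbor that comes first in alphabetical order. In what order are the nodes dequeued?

Visit DR; enqueue EJ, GQ, JR, PK, PQ → queue [EJ, GQ, JR, PK, PQ]
Visit EJ; enqueue NE → queue [GQ, JR, PK, PQ, NE]
Visit GQ; enqueue FR, RI, ZY → queue [JR, PK, PQ, NE, FR, RI, ZY]
Visit JR; enqueue GD, RK → queue [PK, PQ, NE, FR, RI, ZY, GD, RK]
Visit PK → queue [PQ, NE, FR, RI, ZY, GD, RK]
Visit PQ; enqueue WR, ZA, ZT → queue [NE, FR, RI, ZY, GD, RK, WR, ZA, ZT]
Visit NE → queue [FR, RI, ZY, GD, RK, WR, ZA, ZT]
Visit FR → queue [RI, ZY, GD, RK, WR, ZA, ZT]
Visit RI → queue [ZY, GD, RK, WR, ZA, ZT]
Visit ZY → queue [GD, RK, WR, ZA, ZT]
Visit GD; enqueue LS → queue [RK, WR, ZA, ZT, LS]
Visit RK → queue [WR, ZA, ZT, LS]
Visit WR; enqueue LX → queue [ZA, ZT, LS, LX]
Visit ZA → queue [ZT, LS, LX]
Visit ZT → queue [LS, LX]
Visit LS → queue [LX]
Visit LX → queue []

DR, EJ, GQ, JR, PK, PQ, NE, FR, RI, ZY, GD, RK, WR, ZA, ZT, LS, LX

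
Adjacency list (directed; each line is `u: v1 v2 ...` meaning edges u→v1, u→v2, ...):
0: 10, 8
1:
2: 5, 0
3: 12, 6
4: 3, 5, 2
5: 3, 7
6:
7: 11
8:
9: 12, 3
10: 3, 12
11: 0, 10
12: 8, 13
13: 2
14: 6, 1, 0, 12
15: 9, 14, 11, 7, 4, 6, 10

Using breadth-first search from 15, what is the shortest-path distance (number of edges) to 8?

3

Level 0: 15
Level 1: 4, 6, 7, 9, 10, 11, 14
Level 2: 0, 1, 2, 3, 5, 12
Level 3: 8, 13
8 first appears at level 3.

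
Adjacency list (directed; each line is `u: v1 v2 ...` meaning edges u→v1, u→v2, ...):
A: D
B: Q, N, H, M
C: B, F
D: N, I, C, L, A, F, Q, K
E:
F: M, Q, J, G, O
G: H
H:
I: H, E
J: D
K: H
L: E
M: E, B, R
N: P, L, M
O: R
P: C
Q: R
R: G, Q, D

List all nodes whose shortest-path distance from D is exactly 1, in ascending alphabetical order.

Level 0: D
Level 1: A, C, F, I, K, L, N, Q
Level 2: B, E, G, H, J, M, O, P, R

A, C, F, I, K, L, N, Q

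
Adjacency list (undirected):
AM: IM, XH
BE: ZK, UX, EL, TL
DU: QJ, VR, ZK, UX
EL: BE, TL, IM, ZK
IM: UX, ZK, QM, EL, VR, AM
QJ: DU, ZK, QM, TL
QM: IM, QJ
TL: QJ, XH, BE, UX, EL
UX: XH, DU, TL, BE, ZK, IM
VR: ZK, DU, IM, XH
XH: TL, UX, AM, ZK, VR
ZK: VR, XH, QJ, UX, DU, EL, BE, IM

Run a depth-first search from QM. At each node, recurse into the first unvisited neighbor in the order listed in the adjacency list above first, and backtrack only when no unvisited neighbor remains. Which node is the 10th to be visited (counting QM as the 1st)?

EL

Visit QM
QM → IM
IM → UX
UX → XH
XH → TL
TL → QJ
QJ → DU
DU → VR
VR → ZK
ZK → EL
EL → BE
XH → AM

Visit order: QM, IM, UX, XH, TL, QJ, DU, VR, ZK, EL, BE, AM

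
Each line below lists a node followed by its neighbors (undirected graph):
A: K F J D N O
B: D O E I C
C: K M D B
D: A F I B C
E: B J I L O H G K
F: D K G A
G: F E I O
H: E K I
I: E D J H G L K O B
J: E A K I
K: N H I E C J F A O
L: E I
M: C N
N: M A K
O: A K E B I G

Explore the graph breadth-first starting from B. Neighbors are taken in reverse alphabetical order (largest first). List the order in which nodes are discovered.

Visit B; enqueue O, I, E, D, C → queue [O, I, E, D, C]
Visit O; enqueue K, G, A → queue [I, E, D, C, K, G, A]
Visit I; enqueue L, J, H → queue [E, D, C, K, G, A, L, J, H]
Visit E → queue [D, C, K, G, A, L, J, H]
Visit D; enqueue F → queue [C, K, G, A, L, J, H, F]
Visit C; enqueue M → queue [K, G, A, L, J, H, F, M]
Visit K; enqueue N → queue [G, A, L, J, H, F, M, N]
Visit G → queue [A, L, J, H, F, M, N]
Visit A → queue [L, J, H, F, M, N]
Visit L → queue [J, H, F, M, N]
Visit J → queue [H, F, M, N]
Visit H → queue [F, M, N]
Visit F → queue [M, N]
Visit M → queue [N]
Visit N → queue []

B O I E D C K G A L J H F M N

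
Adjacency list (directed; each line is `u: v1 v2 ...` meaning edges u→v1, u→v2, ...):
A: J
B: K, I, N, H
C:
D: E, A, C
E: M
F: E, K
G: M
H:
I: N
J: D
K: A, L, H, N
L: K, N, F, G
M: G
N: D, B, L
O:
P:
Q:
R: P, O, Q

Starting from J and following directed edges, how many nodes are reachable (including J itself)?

7

BFS from J visits: J, D, E, C, A, M, G
Reachable nodes: 7 of 18 total.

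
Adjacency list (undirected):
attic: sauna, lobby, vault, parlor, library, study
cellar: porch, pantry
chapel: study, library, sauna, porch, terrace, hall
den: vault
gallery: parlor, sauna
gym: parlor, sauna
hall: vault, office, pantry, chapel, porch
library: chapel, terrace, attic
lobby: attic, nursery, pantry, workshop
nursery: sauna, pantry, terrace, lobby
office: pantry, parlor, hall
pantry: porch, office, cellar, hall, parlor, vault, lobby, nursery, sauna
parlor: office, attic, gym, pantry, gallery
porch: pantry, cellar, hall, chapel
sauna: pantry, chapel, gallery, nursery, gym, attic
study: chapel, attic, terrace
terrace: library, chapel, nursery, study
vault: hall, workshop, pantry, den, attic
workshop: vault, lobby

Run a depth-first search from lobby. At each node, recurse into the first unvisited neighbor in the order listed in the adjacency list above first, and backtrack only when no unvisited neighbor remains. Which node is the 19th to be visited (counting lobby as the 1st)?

Visit lobby
lobby → attic
attic → sauna
sauna → pantry
pantry → porch
porch → cellar
porch → hall
hall → vault
vault → workshop
vault → den
hall → office
office → parlor
parlor → gym
parlor → gallery
hall → chapel
chapel → study
study → terrace
terrace → library
terrace → nursery

Visit order: lobby, attic, sauna, pantry, porch, cellar, hall, vault, workshop, den, office, parlor, gym, gallery, chapel, study, terrace, library, nursery

nursery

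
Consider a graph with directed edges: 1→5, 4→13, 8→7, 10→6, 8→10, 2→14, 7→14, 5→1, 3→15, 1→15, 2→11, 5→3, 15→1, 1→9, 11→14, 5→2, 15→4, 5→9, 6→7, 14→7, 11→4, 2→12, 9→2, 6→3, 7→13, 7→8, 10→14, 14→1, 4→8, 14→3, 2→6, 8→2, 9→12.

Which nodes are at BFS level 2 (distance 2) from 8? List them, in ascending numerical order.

6, 11, 12, 13, 14

Level 0: 8
Level 1: 2, 7, 10
Level 2: 6, 11, 12, 13, 14
Level 3: 1, 3, 4
Level 4: 5, 9, 15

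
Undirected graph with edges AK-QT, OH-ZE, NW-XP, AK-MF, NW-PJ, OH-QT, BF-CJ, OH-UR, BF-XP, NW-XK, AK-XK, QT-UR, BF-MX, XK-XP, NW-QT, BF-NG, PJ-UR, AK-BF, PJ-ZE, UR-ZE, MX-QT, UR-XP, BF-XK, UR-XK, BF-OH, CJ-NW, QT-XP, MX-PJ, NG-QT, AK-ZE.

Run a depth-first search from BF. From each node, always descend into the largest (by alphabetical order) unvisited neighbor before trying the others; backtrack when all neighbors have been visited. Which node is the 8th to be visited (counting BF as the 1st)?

Visit BF
BF → XP
XP → XK
XK → UR
UR → ZE
ZE → PJ
PJ → NW
NW → QT
QT → OH
QT → NG
QT → MX
QT → AK
AK → MF
NW → CJ

Visit order: BF, XP, XK, UR, ZE, PJ, NW, QT, OH, NG, MX, AK, MF, CJ

QT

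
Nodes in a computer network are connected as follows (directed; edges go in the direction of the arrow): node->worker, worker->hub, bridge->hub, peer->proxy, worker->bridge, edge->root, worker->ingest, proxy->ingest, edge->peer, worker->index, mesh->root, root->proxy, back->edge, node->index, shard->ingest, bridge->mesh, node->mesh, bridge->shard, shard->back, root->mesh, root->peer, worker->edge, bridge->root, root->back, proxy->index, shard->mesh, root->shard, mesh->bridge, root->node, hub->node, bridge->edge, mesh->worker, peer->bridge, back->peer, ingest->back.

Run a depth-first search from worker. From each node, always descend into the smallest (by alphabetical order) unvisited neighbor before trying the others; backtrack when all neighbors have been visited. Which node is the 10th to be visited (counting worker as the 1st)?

mesh

Visit worker
worker → bridge
bridge → edge
edge → peer
peer → proxy
proxy → index
proxy → ingest
ingest → back
edge → root
root → mesh
root → node
root → shard
bridge → hub

Visit order: worker, bridge, edge, peer, proxy, index, ingest, back, root, mesh, node, shard, hub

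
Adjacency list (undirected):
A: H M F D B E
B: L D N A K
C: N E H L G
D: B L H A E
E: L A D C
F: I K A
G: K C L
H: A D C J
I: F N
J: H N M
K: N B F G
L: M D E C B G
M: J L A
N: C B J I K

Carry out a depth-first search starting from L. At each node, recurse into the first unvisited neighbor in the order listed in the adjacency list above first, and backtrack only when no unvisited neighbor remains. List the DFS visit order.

Visit L
L → M
M → J
J → H
H → A
A → F
F → I
I → N
N → C
C → E
E → D
D → B
B → K
K → G

L -> M -> J -> H -> A -> F -> I -> N -> C -> E -> D -> B -> K -> G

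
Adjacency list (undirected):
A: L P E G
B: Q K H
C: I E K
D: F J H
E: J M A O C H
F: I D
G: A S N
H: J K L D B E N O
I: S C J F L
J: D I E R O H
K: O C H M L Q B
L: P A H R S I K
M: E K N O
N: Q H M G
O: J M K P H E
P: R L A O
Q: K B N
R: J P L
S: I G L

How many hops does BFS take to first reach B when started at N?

2

Level 0: N
Level 1: G, H, M, Q
Level 2: A, B, D, E, J, K, L, O, S
Level 3: C, F, I, P, R
B first appears at level 2.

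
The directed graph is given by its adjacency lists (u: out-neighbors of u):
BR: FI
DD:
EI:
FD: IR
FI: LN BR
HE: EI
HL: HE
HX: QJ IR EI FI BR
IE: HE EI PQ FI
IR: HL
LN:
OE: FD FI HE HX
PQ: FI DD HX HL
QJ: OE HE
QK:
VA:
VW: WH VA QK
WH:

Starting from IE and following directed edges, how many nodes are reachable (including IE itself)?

14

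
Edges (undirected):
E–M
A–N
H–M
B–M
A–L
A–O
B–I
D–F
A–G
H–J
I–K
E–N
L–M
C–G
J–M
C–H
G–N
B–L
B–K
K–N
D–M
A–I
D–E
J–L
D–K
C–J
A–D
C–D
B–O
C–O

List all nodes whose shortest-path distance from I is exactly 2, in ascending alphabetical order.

D, G, L, M, N, O

Level 0: I
Level 1: A, B, K
Level 2: D, G, L, M, N, O
Level 3: C, E, F, H, J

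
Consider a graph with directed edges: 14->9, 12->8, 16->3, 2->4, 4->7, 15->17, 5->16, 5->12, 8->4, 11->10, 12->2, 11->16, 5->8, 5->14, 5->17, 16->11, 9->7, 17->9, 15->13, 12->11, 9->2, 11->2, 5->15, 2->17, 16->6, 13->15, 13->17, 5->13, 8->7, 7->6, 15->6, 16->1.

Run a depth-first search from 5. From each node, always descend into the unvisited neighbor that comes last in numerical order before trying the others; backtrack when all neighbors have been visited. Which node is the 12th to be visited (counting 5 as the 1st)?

1

Visit 5
5 → 17
17 → 9
9 → 7
7 → 6
9 → 2
2 → 4
5 → 16
16 → 11
11 → 10
16 → 3
16 → 1
5 → 15
15 → 13
5 → 14
5 → 12
12 → 8

Visit order: 5, 17, 9, 7, 6, 2, 4, 16, 11, 10, 3, 1, 15, 13, 14, 12, 8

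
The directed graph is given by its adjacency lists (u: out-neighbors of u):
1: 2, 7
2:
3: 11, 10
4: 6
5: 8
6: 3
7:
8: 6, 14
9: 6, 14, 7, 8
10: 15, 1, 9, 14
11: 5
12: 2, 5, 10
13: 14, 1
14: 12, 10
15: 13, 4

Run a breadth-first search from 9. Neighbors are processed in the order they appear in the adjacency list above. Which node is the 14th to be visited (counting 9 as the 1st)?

Visit 9; enqueue 6, 14, 7, 8 → queue [6, 14, 7, 8]
Visit 6; enqueue 3 → queue [14, 7, 8, 3]
Visit 14; enqueue 12, 10 → queue [7, 8, 3, 12, 10]
Visit 7 → queue [8, 3, 12, 10]
Visit 8 → queue [3, 12, 10]
Visit 3; enqueue 11 → queue [12, 10, 11]
Visit 12; enqueue 2, 5 → queue [10, 11, 2, 5]
Visit 10; enqueue 15, 1 → queue [11, 2, 5, 15, 1]
Visit 11 → queue [2, 5, 15, 1]
Visit 2 → queue [5, 15, 1]
Visit 5 → queue [15, 1]
Visit 15; enqueue 13, 4 → queue [1, 13, 4]
Visit 1 → queue [13, 4]
Visit 13 → queue [4]
Visit 4 → queue []

Visit order: 9, 6, 14, 7, 8, 3, 12, 10, 11, 2, 5, 15, 1, 13, 4

13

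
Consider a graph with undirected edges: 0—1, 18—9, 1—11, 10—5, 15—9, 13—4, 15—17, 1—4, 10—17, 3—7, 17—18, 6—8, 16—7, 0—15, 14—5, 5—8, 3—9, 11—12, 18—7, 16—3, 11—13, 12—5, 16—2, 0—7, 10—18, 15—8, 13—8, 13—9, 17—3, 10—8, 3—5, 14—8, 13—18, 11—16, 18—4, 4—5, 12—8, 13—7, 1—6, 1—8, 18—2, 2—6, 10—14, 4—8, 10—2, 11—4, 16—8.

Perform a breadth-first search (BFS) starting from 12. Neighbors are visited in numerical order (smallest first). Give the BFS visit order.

12, 5, 8, 11, 3, 4, 10, 14, 1, 6, 13, 15, 16, 7, 9, 17, 18, 2, 0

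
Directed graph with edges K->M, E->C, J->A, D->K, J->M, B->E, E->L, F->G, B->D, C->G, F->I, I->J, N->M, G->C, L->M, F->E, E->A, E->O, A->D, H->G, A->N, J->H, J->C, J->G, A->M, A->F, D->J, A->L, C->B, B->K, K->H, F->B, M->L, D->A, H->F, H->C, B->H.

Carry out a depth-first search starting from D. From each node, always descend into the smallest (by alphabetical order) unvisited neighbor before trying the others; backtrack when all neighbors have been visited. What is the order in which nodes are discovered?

D, A, F, B, E, C, G, L, M, O, H, K, I, J, N

Visit D
D → A
A → F
F → B
B → E
E → C
C → G
E → L
L → M
E → O
B → H
B → K
F → I
I → J
A → N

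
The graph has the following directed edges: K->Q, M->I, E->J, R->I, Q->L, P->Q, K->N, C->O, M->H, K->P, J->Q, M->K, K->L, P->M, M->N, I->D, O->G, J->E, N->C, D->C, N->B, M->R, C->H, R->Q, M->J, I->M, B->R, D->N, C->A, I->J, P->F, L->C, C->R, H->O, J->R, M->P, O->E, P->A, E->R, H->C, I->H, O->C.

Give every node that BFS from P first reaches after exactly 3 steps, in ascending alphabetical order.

Level 0: P
Level 1: A, F, M, Q
Level 2: H, I, J, K, L, N, R
Level 3: B, C, D, E, O
Level 4: G

B, C, D, E, O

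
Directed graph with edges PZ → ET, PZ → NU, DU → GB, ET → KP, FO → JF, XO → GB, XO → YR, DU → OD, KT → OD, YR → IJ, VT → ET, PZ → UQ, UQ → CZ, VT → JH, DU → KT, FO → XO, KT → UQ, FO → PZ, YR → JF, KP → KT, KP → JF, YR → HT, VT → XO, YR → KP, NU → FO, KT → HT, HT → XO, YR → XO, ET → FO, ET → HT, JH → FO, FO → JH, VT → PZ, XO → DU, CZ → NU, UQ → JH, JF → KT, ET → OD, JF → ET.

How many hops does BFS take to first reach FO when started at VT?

Level 0: VT
Level 1: ET, JH, PZ, XO
Level 2: DU, FO, GB, HT, KP, NU, OD, UQ, YR
Level 3: CZ, IJ, JF, KT
FO first appears at level 2.

2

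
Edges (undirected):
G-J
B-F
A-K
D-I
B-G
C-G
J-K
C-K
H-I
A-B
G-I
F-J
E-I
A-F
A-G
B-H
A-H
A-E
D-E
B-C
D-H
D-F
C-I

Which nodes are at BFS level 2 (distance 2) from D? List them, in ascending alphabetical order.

Level 0: D
Level 1: E, F, H, I
Level 2: A, B, C, G, J
Level 3: K

A, B, C, G, J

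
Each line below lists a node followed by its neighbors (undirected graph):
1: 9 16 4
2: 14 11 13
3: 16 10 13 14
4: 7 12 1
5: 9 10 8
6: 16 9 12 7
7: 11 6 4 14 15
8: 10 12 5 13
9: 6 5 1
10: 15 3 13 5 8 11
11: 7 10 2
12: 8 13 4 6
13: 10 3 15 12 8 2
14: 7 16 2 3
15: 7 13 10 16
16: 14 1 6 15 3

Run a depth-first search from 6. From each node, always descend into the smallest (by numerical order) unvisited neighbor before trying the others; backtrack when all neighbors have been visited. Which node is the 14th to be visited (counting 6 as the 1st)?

Visit 6
6 → 7
7 → 4
4 → 1
1 → 9
9 → 5
5 → 8
8 → 10
10 → 3
3 → 13
13 → 2
2 → 11
2 → 14
14 → 16
16 → 15
13 → 12

Visit order: 6, 7, 4, 1, 9, 5, 8, 10, 3, 13, 2, 11, 14, 16, 15, 12

16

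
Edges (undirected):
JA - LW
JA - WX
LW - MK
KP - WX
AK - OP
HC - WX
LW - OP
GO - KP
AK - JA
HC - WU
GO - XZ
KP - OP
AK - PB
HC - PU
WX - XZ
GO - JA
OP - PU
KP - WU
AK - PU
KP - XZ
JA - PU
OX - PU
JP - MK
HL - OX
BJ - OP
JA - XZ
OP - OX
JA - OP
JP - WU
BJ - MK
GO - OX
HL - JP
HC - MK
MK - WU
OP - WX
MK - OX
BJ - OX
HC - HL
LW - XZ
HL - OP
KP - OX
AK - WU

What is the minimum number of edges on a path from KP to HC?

2

Level 0: KP
Level 1: GO, OP, OX, WU, WX, XZ
Level 2: AK, BJ, HC, HL, JA, JP, LW, MK, PU
Level 3: PB
HC first appears at level 2.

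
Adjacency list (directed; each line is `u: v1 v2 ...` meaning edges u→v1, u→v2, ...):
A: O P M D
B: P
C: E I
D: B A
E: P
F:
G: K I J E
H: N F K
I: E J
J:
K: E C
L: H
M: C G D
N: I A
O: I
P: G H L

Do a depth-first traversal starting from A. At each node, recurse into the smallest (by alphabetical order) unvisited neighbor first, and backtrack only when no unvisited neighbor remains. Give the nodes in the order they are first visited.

Visit A
A → D
D → B
B → P
P → G
G → E
G → I
I → J
G → K
K → C
P → H
H → F
H → N
P → L
A → M
A → O

A D B P G E I J K C H F N L M O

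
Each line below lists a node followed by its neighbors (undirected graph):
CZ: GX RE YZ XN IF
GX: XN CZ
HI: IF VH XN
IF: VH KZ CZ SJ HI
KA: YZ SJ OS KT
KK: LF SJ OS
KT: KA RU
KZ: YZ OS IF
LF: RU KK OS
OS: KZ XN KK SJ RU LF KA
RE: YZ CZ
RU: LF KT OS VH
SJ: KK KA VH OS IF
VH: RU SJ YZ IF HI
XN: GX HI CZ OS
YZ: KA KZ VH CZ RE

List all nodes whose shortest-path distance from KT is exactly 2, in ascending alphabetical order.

Level 0: KT
Level 1: KA, RU
Level 2: LF, OS, SJ, VH, YZ
Level 3: CZ, HI, IF, KK, KZ, RE, XN
Level 4: GX

LF, OS, SJ, VH, YZ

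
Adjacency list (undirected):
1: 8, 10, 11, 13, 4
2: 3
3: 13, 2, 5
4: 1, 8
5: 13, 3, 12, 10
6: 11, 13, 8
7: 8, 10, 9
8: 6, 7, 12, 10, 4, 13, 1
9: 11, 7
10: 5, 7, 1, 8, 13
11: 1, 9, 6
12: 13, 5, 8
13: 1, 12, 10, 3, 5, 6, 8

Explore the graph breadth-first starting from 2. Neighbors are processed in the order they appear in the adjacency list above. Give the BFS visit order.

2 → 3 → 13 → 5 → 1 → 12 → 10 → 6 → 8 → 11 → 4 → 7 → 9

Visit 2; enqueue 3 → queue [3]
Visit 3; enqueue 13, 5 → queue [13, 5]
Visit 13; enqueue 1, 12, 10, 6, 8 → queue [5, 1, 12, 10, 6, 8]
Visit 5 → queue [1, 12, 10, 6, 8]
Visit 1; enqueue 11, 4 → queue [12, 10, 6, 8, 11, 4]
Visit 12 → queue [10, 6, 8, 11, 4]
Visit 10; enqueue 7 → queue [6, 8, 11, 4, 7]
Visit 6 → queue [8, 11, 4, 7]
Visit 8 → queue [11, 4, 7]
Visit 11; enqueue 9 → queue [4, 7, 9]
Visit 4 → queue [7, 9]
Visit 7 → queue [9]
Visit 9 → queue []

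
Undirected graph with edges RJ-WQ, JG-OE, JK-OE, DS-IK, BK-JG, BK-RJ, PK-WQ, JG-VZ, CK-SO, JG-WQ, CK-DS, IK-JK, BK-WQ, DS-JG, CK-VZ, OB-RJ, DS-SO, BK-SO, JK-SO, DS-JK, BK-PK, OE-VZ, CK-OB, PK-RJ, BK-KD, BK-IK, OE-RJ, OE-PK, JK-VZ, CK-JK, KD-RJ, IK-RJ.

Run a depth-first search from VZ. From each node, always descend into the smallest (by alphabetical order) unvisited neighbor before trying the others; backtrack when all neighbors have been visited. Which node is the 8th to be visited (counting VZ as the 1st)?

JK

Visit VZ
VZ → CK
CK → DS
DS → IK
IK → BK
BK → JG
JG → OE
OE → JK
JK → SO
OE → PK
PK → RJ
RJ → KD
RJ → OB
RJ → WQ

Visit order: VZ, CK, DS, IK, BK, JG, OE, JK, SO, PK, RJ, KD, OB, WQ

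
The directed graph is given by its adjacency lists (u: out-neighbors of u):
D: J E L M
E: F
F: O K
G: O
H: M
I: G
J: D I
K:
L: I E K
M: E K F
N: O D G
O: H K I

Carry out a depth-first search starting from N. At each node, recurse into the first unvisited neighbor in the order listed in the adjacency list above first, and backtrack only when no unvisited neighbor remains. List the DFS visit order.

Visit N
N → O
O → H
H → M
M → E
E → F
F → K
O → I
I → G
N → D
D → J
D → L

N → O → H → M → E → F → K → I → G → D → J → L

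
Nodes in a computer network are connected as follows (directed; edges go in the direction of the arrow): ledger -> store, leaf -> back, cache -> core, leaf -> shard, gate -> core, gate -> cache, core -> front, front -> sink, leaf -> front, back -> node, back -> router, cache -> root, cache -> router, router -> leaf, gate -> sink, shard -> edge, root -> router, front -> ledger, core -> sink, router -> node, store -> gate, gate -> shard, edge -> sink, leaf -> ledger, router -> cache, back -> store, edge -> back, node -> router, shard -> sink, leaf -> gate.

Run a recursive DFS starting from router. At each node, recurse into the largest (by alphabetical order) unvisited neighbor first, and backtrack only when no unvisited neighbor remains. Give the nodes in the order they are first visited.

Visit router
router → node
router → leaf
leaf → shard
shard → sink
shard → edge
edge → back
back → store
store → gate
gate → core
core → front
front → ledger
gate → cache
cache → root

router node leaf shard sink edge back store gate core front ledger cache root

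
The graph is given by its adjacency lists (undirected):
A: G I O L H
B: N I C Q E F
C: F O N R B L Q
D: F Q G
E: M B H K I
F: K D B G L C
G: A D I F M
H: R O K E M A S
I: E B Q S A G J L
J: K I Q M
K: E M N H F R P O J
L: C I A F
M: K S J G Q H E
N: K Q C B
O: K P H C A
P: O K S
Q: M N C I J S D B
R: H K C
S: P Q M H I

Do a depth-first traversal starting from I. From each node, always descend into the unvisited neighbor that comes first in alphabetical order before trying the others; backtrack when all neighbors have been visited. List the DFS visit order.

Visit I
I → A
A → G
G → D
D → F
F → B
B → C
C → L
C → N
N → K
K → E
E → H
H → M
M → J
J → Q
Q → S
S → P
P → O
H → R

I → A → G → D → F → B → C → L → N → K → E → H → M → J → Q → S → P → O → R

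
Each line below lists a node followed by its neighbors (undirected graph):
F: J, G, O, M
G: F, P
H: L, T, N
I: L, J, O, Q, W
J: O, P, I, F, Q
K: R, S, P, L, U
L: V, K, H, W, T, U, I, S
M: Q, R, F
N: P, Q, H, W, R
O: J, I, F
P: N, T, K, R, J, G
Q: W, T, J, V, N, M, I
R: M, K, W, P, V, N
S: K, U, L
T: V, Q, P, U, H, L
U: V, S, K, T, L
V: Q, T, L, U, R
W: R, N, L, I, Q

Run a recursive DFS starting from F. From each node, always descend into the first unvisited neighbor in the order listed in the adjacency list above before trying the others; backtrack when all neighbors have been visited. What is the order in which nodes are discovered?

F, J, O, I, L, V, Q, W, R, M, K, S, U, T, P, N, H, G

Visit F
F → J
J → O
O → I
I → L
L → V
V → Q
Q → W
W → R
R → M
R → K
K → S
S → U
U → T
T → P
P → N
N → H
P → G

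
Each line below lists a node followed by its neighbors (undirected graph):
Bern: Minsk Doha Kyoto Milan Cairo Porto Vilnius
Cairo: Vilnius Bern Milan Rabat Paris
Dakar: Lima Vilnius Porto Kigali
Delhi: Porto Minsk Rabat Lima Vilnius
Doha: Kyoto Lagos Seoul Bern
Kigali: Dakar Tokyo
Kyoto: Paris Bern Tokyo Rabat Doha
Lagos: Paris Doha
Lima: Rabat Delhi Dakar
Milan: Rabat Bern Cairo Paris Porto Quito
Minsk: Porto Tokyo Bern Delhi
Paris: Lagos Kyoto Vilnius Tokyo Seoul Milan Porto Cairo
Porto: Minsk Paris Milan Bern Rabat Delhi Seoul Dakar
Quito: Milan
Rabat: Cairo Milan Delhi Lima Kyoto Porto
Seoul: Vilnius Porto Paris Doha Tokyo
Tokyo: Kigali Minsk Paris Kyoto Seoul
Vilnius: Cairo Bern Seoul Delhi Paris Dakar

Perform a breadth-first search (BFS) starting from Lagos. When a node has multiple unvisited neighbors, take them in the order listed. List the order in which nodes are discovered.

Visit Lagos; enqueue Paris, Doha → queue [Paris, Doha]
Visit Paris; enqueue Kyoto, Vilnius, Tokyo, Seoul, Milan, Porto, Cairo → queue [Doha, Kyoto, Vilnius, Tokyo, Seoul, Milan, Porto, Cairo]
Visit Doha; enqueue Bern → queue [Kyoto, Vilnius, Tokyo, Seoul, Milan, Porto, Cairo, Bern]
Visit Kyoto; enqueue Rabat → queue [Vilnius, Tokyo, Seoul, Milan, Porto, Cairo, Bern, Rabat]
Visit Vilnius; enqueue Delhi, Dakar → queue [Tokyo, Seoul, Milan, Porto, Cairo, Bern, Rabat, Delhi, Dakar]
Visit Tokyo; enqueue Kigali, Minsk → queue [Seoul, Milan, Porto, Cairo, Bern, Rabat, Delhi, Dakar, Kigali, Minsk]
Visit Seoul → queue [Milan, Porto, Cairo, Bern, Rabat, Delhi, Dakar, Kigali, Minsk]
Visit Milan; enqueue Quito → queue [Porto, Cairo, Bern, Rabat, Delhi, Dakar, Kigali, Minsk, Quito]
Visit Porto → queue [Cairo, Bern, Rabat, Delhi, Dakar, Kigali, Minsk, Quito]
Visit Cairo → queue [Bern, Rabat, Delhi, Dakar, Kigali, Minsk, Quito]
Visit Bern → queue [Rabat, Delhi, Dakar, Kigali, Minsk, Quito]
Visit Rabat; enqueue Lima → queue [Delhi, Dakar, Kigali, Minsk, Quito, Lima]
Visit Delhi → queue [Dakar, Kigali, Minsk, Quito, Lima]
Visit Dakar → queue [Kigali, Minsk, Quito, Lima]
Visit Kigali → queue [Minsk, Quito, Lima]
Visit Minsk → queue [Quito, Lima]
Visit Quito → queue [Lima]
Visit Lima → queue []

Lagos Paris Doha Kyoto Vilnius Tokyo Seoul Milan Porto Cairo Bern Rabat Delhi Dakar Kigali Minsk Quito Lima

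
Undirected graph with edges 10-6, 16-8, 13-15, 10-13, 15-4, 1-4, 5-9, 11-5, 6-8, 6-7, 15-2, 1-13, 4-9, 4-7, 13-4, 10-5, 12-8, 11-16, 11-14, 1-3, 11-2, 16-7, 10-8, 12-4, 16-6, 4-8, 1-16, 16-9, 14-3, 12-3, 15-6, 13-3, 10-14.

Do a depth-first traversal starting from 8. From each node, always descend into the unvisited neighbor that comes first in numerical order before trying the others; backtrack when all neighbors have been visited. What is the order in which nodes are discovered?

Visit 8
8 → 4
4 → 1
1 → 3
3 → 12
3 → 13
13 → 10
10 → 5
5 → 9
9 → 16
16 → 6
6 → 7
6 → 15
15 → 2
2 → 11
11 → 14

8 -> 4 -> 1 -> 3 -> 12 -> 13 -> 10 -> 5 -> 9 -> 16 -> 6 -> 7 -> 15 -> 2 -> 11 -> 14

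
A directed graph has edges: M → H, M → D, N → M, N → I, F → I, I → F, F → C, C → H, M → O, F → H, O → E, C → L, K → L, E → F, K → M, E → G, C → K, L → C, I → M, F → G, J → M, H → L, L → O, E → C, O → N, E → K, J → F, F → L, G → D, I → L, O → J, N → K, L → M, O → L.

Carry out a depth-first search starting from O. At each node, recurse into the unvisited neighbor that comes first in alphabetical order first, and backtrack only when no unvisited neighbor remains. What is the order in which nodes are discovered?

Visit O
O → E
E → C
C → H
H → L
L → M
M → D
C → K
E → F
F → G
F → I
O → J
O → N

O, E, C, H, L, M, D, K, F, G, I, J, N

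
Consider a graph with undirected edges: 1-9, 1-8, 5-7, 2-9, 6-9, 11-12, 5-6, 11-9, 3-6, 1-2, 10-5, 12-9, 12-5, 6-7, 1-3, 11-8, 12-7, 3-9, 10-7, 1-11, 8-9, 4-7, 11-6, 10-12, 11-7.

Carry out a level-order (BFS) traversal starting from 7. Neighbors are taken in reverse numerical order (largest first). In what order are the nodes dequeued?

Visit 7; enqueue 12, 11, 10, 6, 5, 4 → queue [12, 11, 10, 6, 5, 4]
Visit 12; enqueue 9 → queue [11, 10, 6, 5, 4, 9]
Visit 11; enqueue 8, 1 → queue [10, 6, 5, 4, 9, 8, 1]
Visit 10 → queue [6, 5, 4, 9, 8, 1]
Visit 6; enqueue 3 → queue [5, 4, 9, 8, 1, 3]
Visit 5 → queue [4, 9, 8, 1, 3]
Visit 4 → queue [9, 8, 1, 3]
Visit 9; enqueue 2 → queue [8, 1, 3, 2]
Visit 8 → queue [1, 3, 2]
Visit 1 → queue [3, 2]
Visit 3 → queue [2]
Visit 2 → queue []

7, 12, 11, 10, 6, 5, 4, 9, 8, 1, 3, 2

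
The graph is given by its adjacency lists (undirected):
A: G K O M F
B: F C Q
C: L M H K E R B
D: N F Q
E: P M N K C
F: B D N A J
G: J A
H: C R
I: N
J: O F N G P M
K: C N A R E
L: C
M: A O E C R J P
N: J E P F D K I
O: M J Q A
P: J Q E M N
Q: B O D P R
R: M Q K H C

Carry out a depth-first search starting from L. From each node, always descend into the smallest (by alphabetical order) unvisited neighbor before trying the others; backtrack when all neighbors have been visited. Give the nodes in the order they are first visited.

L, C, B, F, A, G, J, M, E, K, N, D, Q, O, P, R, H, I

Visit L
L → C
C → B
B → F
F → A
A → G
G → J
J → M
M → E
E → K
K → N
N → D
D → Q
Q → O
Q → P
Q → R
R → H
N → I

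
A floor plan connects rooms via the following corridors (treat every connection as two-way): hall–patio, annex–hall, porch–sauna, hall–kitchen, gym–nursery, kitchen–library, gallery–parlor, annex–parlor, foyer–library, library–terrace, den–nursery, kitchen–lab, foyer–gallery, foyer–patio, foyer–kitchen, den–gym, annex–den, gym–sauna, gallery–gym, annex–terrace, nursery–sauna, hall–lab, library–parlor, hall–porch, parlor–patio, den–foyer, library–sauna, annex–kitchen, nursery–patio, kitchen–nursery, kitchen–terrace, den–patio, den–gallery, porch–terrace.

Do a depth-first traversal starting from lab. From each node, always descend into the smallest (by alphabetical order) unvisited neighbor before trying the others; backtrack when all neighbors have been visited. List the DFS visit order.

lab, hall, annex, den, foyer, gallery, gym, nursery, kitchen, library, parlor, patio, sauna, porch, terrace

Visit lab
lab → hall
hall → annex
annex → den
den → foyer
foyer → gallery
gallery → gym
gym → nursery
nursery → kitchen
kitchen → library
library → parlor
parlor → patio
library → sauna
sauna → porch
porch → terrace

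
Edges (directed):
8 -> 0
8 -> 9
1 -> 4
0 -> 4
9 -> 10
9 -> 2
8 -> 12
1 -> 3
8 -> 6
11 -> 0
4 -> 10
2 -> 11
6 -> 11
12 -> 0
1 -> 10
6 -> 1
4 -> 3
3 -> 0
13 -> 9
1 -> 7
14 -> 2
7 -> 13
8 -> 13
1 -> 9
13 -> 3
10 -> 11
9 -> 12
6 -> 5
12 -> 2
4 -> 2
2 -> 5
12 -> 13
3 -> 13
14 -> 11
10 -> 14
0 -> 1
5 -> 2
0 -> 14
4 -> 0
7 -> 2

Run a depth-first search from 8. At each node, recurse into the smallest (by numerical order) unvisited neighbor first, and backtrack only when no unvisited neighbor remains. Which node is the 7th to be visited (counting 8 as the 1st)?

Visit 8
8 → 0
0 → 1
1 → 3
3 → 13
13 → 9
9 → 2
2 → 5
2 → 11
9 → 10
10 → 14
9 → 12
1 → 4
1 → 7
8 → 6

Visit order: 8, 0, 1, 3, 13, 9, 2, 5, 11, 10, 14, 12, 4, 7, 6

2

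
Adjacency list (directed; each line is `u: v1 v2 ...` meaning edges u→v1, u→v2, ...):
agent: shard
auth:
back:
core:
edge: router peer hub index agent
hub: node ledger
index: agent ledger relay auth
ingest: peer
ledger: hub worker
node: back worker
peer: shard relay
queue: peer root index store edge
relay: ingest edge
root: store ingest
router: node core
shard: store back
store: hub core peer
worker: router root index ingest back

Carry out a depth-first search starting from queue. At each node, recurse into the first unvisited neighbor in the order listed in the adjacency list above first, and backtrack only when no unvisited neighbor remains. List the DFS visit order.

queue peer shard store hub node back worker router core root ingest index agent ledger relay edge auth

Visit queue
queue → peer
peer → shard
shard → store
store → hub
hub → node
node → back
node → worker
worker → router
router → core
worker → root
root → ingest
worker → index
index → agent
index → ledger
index → relay
relay → edge
index → auth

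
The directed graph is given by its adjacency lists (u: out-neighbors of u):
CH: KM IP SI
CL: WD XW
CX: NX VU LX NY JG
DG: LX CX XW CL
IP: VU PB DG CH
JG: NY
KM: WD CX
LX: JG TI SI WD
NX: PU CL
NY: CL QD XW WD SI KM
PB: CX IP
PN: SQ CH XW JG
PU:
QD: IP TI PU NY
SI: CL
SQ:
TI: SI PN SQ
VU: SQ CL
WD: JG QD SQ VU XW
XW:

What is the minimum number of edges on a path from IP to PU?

Level 0: IP
Level 1: CH, DG, PB, VU
Level 2: CL, CX, KM, LX, SI, SQ, XW
Level 3: JG, NX, NY, TI, WD
Level 4: PN, PU, QD
PU first appears at level 4.

4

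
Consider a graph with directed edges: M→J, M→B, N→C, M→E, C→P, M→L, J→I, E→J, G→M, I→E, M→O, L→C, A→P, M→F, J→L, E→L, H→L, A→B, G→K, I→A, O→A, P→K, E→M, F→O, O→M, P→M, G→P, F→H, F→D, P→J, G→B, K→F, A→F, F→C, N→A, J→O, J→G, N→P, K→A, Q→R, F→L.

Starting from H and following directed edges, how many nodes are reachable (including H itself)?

15

BFS from H visits: H, L, C, P, M, K, J, O, F, E, B, A, I, G, D
Reachable nodes: 15 of 18 total.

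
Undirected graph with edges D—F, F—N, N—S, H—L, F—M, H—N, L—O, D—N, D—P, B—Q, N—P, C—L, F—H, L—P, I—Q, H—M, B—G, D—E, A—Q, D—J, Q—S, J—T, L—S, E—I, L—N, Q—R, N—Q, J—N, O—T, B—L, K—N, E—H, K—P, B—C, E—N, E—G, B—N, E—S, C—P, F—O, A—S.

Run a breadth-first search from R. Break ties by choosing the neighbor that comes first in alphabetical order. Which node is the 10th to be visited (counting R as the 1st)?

L

Visit R; enqueue Q → queue [Q]
Visit Q; enqueue A, B, I, N, S → queue [A, B, I, N, S]
Visit A → queue [B, I, N, S]
Visit B; enqueue C, G, L → queue [I, N, S, C, G, L]
Visit I; enqueue E → queue [N, S, C, G, L, E]
Visit N; enqueue D, F, H, J, K, P → queue [S, C, G, L, E, D, F, H, J, K, P]
Visit S → queue [C, G, L, E, D, F, H, J, K, P]
Visit C → queue [G, L, E, D, F, H, J, K, P]
Visit G → queue [L, E, D, F, H, J, K, P]
Visit L; enqueue O → queue [E, D, F, H, J, K, P, O]
Visit E → queue [D, F, H, J, K, P, O]
Visit D → queue [F, H, J, K, P, O]
Visit F; enqueue M → queue [H, J, K, P, O, M]
Visit H → queue [J, K, P, O, M]
Visit J; enqueue T → queue [K, P, O, M, T]
Visit K → queue [P, O, M, T]
Visit P → queue [O, M, T]
Visit O → queue [M, T]
Visit M → queue [T]
Visit T → queue []

Visit order: R, Q, A, B, I, N, S, C, G, L, E, D, F, H, J, K, P, O, M, T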